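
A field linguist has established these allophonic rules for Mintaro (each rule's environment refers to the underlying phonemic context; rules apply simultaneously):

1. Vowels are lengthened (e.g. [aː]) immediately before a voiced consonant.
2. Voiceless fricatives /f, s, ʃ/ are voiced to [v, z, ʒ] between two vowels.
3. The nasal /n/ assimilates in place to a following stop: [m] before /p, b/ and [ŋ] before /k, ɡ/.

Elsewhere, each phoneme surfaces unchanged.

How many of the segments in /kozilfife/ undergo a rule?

3

Segments that undergo a rule: /o/ → [oː] (rule 1); /i/ → [iː] (rule 1); /f/ → [v] (rule 2).
All other segments surface unchanged.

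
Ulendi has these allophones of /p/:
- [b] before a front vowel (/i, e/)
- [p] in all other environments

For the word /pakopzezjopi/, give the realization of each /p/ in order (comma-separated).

Occurrence 1 (position 1): no conditioning environment matches → elsewhere allophone [p].
Occurrence 2 (position 5): no conditioning environment matches → elsewhere allophone [p].
Occurrence 3 (position 11): before a front vowel (/i, e/) → [b].

[p], [p], [b]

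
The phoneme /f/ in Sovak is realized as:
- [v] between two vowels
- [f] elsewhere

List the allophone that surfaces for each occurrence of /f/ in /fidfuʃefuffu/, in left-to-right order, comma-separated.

[f], [f], [v], [f], [f]

Occurrence 1 (position 1): no conditioning environment matches → elsewhere allophone [f].
Occurrence 2 (position 4): no conditioning environment matches → elsewhere allophone [f].
Occurrence 3 (position 8): between two vowels → [v].
Occurrence 4 (position 10): no conditioning environment matches → elsewhere allophone [f].
Occurrence 5 (position 11): no conditioning environment matches → elsewhere allophone [f].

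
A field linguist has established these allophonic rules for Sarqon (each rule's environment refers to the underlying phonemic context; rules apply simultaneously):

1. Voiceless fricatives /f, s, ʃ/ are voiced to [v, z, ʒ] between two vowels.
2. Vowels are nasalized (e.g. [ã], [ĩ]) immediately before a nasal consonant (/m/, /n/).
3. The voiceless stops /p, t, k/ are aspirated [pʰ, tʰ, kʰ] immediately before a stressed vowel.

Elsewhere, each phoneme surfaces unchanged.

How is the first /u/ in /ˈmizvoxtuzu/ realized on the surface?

[u]

/u/ — between /t/ and /z/; rule 2 does not apply here → [u].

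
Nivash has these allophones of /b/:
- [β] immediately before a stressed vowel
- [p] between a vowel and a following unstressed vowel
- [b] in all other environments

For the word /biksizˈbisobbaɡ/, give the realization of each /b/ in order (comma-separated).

[b], [β], [b], [b]

Occurrence 1 (position 1): no conditioning environment matches → elsewhere allophone [b].
Occurrence 2 (position 7): immediately before a stressed vowel → [β].
Occurrence 3 (position 11): no conditioning environment matches → elsewhere allophone [b].
Occurrence 4 (position 12): no conditioning environment matches → elsewhere allophone [b].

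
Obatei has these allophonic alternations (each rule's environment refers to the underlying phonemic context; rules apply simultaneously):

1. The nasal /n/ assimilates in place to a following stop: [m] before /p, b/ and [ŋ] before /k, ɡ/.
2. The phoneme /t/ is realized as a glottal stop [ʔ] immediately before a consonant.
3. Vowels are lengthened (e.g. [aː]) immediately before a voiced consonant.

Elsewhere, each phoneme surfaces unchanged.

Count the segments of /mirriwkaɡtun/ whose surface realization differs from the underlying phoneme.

Segments that undergo a rule: /i/ → [iː] (rule 3); /i/ → [iː] (rule 3); /a/ → [aː] (rule 3); /u/ → [uː] (rule 3).
All other segments surface unchanged.

4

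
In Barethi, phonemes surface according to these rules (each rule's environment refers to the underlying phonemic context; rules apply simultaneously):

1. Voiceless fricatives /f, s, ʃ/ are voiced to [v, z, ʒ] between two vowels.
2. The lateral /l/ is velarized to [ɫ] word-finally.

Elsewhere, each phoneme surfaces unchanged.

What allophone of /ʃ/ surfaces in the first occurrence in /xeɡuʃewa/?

/ʃ/ (between /u/ and /e/): between two vowels, so rule 1 applies → [ʒ].

[ʒ]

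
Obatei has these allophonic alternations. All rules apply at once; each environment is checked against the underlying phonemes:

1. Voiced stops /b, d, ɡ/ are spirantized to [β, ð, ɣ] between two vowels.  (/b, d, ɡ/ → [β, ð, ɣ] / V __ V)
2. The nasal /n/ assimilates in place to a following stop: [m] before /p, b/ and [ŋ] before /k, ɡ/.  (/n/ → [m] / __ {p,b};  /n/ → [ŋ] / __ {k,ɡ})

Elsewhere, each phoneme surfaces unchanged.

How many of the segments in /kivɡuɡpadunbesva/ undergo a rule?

Segments that undergo a rule: /d/ → [ð] (rule 1); /n/ → [m] (rule 2).
All other segments surface unchanged.

2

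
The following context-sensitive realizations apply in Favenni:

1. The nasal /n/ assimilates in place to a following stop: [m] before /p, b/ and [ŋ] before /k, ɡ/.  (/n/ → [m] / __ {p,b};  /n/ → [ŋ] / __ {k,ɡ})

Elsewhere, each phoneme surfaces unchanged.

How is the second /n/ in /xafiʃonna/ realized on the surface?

[n]

/n/ (between /n/ and /a/) is in the target of rule 1 but the environment (before a labial or velar stop) is not met → [n].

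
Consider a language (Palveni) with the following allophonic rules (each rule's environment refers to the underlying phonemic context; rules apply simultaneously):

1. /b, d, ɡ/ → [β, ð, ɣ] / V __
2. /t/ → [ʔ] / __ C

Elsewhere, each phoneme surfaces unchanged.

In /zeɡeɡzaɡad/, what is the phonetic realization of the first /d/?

[ð]

/d/ (word-final) occurs immediately after a vowel → [ð] by rule 1.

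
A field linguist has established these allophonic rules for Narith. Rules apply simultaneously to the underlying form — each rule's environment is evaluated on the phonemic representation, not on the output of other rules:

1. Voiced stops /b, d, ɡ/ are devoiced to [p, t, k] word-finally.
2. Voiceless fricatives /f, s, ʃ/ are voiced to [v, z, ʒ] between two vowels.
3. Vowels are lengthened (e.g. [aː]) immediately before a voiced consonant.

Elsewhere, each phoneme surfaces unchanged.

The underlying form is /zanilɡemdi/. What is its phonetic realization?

/a/ — between /z/ and /n/, before a voiced consonant — surfaces as [aː] (rule 3).
Rule 3 applies to /i/ (between /n/ and /l/: before a voiced consonant) → [iː].
/ɡ/ (between /l/ and /e/) is in the target of rule 1 but the environment (word-finally) is not met → [ɡ].
/e/ meets the environment for rule 3 (before a voiced consonant) → [eː].
/d/ (between /m/ and /i/) is in the target of rule 1 but the environment (word-finally) is not met → [d].
/i/ (word-final): rule 3 targets it, but not before a voiced consonant → unchanged [i].

[zaːniːlɡeːmdi]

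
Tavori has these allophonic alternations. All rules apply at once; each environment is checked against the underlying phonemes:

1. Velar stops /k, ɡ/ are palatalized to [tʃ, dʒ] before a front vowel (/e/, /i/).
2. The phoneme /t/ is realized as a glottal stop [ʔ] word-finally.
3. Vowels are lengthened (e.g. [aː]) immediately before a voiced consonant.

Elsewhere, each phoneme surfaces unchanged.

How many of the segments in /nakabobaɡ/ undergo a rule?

Segments that undergo a rule: /a/ → [aː] (rule 3); /o/ → [oː] (rule 3); /a/ → [aː] (rule 3).
All other segments surface unchanged.

3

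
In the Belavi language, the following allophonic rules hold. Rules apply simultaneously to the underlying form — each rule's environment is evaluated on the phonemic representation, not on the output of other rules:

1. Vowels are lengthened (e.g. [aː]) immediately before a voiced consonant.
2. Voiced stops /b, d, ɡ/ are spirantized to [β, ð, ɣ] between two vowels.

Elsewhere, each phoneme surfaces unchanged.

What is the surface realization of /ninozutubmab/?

[niːnoːzutuːbmaːb]

/n/ (word-initial) is unaffected → [n].
/i/ (between /n/ and /n/): before a voiced consonant, so rule 1 applies → [iː].
/n/ (between /i/ and /o/): no rule targets it → [n].
/o/ — between /n/ and /z/, before a voiced consonant — surfaces as [oː] (rule 1).
/z/ (between /o/ and /u/) is unaffected → [z].
/u/ (between /z/ and /t/) fails the environment for rule 1, so it stays [u].
/t/ (between /u/ and /u/) is unaffected → [t].
/u/ (between /t/ and /b/) occurs before a voiced consonant → [uː] by rule 1.
/b/ (between /u/ and /m/) fails the environment for rule 2, so it stays [b].
/m/ (between /b/ and /a/): no rule targets it → [m].
/a/ (between /m/ and /b/) occurs before a voiced consonant → [aː] by rule 1.
/b/ (word-final) fails the environment for rule 2, so it stays [b].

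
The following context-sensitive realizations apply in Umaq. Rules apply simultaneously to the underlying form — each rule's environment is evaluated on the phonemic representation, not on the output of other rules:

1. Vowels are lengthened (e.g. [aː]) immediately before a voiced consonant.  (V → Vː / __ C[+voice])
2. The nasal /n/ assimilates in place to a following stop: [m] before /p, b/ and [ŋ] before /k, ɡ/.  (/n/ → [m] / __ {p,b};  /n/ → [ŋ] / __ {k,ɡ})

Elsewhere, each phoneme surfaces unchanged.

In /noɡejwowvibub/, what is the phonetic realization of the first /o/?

/o/ meets the environment for rule 1 (before a voiced consonant) → [oː].

[oː]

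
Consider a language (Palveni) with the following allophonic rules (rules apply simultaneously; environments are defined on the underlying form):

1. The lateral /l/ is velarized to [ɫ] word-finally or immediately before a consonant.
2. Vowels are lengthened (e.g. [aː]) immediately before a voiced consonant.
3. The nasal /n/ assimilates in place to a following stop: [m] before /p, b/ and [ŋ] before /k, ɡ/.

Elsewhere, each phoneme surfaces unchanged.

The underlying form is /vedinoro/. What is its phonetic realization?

[veːdiːnoːro]

/v/ (word-initial): no rule targets it → [v].
/e/ (between /v/ and /d/): before a voiced consonant, so rule 2 applies → [eː].
/d/ (between /e/ and /i/): no rule targets it → [d].
Rule 2 applies to /i/ (between /d/ and /n/: before a voiced consonant) → [iː].
/n/ (between /i/ and /o/): rule 3 targets it, but not before a labial or velar stop → unchanged [n].
Rule 2 applies to /o/ (between /n/ and /r/: before a voiced consonant) → [oː].
/r/ (between /o/ and /o/) is unaffected → [r].
/o/ (word-final) is in the target of rule 2 but the environment (before a voiced consonant) is not met → [o].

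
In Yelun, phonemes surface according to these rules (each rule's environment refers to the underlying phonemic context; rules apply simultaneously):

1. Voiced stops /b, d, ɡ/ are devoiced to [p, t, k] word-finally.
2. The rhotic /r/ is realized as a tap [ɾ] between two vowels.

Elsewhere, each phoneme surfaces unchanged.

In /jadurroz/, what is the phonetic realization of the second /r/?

[r]

/r/ (between /r/ and /o/): rule 2 targets it, but not between two vowels → unchanged [r].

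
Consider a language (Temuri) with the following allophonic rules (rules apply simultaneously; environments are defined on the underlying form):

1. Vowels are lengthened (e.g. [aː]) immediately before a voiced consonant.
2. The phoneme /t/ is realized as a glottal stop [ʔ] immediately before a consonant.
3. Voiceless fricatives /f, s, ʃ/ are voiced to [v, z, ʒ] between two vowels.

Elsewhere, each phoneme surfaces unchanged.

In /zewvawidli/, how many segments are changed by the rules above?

Segments that undergo a rule: /e/ → [eː] (rule 1); /a/ → [aː] (rule 1); /i/ → [iː] (rule 1).
All other segments surface unchanged.

3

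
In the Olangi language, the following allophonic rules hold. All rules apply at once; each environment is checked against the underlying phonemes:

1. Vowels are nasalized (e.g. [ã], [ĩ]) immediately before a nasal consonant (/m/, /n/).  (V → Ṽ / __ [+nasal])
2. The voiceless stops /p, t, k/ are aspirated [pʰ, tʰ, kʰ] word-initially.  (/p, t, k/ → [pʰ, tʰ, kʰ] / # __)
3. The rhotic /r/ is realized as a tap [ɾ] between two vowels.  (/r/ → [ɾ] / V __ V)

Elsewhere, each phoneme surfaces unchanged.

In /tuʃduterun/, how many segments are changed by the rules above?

3

Segments that undergo a rule: /t/ → [tʰ] (rule 2); /r/ → [ɾ] (rule 3); /u/ → [ũ] (rule 1).
All other segments surface unchanged.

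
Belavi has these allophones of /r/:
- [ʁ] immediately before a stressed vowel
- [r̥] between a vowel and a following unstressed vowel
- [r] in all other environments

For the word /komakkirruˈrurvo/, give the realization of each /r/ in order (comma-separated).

Occurrence 1 (position 8): no conditioning environment matches → elsewhere allophone [r].
Occurrence 2 (position 9): no conditioning environment matches → elsewhere allophone [r].
Occurrence 3 (position 11): immediately before a stressed vowel → [ʁ].
Occurrence 4 (position 13): no conditioning environment matches → elsewhere allophone [r].

[r], [r], [ʁ], [r]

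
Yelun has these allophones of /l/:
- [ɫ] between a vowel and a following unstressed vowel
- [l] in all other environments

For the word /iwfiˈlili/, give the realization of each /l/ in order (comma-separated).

Occurrence 1 (position 5): no conditioning environment matches → elsewhere allophone [l].
Occurrence 2 (position 7): between a vowel and a following unstressed vowel → [ɫ].

[l], [ɫ]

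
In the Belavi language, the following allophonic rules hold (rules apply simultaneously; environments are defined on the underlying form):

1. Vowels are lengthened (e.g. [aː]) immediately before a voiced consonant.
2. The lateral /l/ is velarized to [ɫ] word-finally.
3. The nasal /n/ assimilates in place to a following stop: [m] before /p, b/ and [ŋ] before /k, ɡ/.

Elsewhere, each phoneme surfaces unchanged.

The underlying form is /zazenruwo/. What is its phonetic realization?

[zaːzeːnruːwo]

/z/ (word-initial) is unaffected → [z].
/a/ meets the environment for rule 1 (before a voiced consonant) → [aː].
/z/ — not in any rule's target class → [z].
/e/ (between /z/ and /n/) occurs before a voiced consonant → [eː] by rule 1.
/n/ — between /e/ and /r/; rule 3 does not apply here → [n].
/r/ stays [r].
/u/ — between /r/ and /w/, before a voiced consonant — surfaces as [uː] (rule 1).
/w/ stays [w].
/o/ — word-final; rule 1 does not apply here → [o].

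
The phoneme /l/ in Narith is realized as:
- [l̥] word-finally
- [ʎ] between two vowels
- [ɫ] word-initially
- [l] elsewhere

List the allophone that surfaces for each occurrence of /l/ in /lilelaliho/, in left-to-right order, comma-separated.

Occurrence 1 (position 1): word-initially → [ɫ].
Occurrence 2 (position 3): between two vowels → [ʎ].
Occurrence 3 (position 5): between two vowels → [ʎ].
Occurrence 4 (position 7): between two vowels → [ʎ].

[ɫ], [ʎ], [ʎ], [ʎ]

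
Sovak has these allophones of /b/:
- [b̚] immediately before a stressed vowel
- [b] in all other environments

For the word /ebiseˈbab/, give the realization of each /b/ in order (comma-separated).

[b], [b̚], [b]

Occurrence 1 (position 2): no conditioning environment matches → elsewhere allophone [b].
Occurrence 2 (position 6): immediately before a stressed vowel → [b̚].
Occurrence 3 (position 8): no conditioning environment matches → elsewhere allophone [b].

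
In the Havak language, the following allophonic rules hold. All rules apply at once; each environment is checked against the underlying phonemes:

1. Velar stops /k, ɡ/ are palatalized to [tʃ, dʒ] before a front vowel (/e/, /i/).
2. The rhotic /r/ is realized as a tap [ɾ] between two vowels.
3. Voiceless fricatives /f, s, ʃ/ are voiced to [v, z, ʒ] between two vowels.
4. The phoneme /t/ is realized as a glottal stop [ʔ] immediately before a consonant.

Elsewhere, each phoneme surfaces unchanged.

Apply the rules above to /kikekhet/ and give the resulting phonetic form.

/k/ (word-initial) occurs before a front vowel → [tʃ] by rule 1.
/k/ (between /i/ and /e/): before a front vowel, so rule 1 applies → [tʃ].
/k/ (between /e/ and /h/) fails the environment for rule 1, so it stays [k].
/t/ (word-final) is in the target of rule 4 but the environment (immediately before a consonant) is not met → [t].

[tʃitʃekhet]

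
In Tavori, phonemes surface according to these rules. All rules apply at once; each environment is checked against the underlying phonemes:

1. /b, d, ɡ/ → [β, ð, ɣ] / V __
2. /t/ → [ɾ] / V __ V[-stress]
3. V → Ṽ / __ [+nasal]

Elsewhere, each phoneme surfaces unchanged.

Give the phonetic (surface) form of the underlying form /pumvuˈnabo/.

/p/ — not in any rule's target class → [p].
/u/ (between /p/ and /m/) occurs before a nasal consonant → [ũ] by rule 3.
/m/ (between /u/ and /v/): no rule targets it → [m].
/v/ — not in any rule's target class → [v].
/u/ (between /v/ and /n/): before a nasal consonant, so rule 3 applies → [ũ].
/n/ (between /u/ and /a/) is unaffected → [n].
/a/ — between /n/ and /b/; rule 3 does not apply here → [a].
/b/ meets the environment for rule 1 (immediately after a vowel) → [β].
/o/ (word-final): rule 3 targets it, but not before a nasal consonant → unchanged [o].

[pũmvũˈnaβo]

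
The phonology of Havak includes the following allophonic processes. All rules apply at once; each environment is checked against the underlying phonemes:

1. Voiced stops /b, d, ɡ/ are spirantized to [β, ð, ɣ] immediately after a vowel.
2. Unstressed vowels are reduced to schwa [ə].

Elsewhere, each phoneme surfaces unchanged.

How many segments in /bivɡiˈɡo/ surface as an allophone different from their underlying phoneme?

3

Segments that undergo a rule: /i/ → [ə] (rule 2); /i/ → [ə] (rule 2); /ɡ/ → [ɣ] (rule 1).
All other segments surface unchanged.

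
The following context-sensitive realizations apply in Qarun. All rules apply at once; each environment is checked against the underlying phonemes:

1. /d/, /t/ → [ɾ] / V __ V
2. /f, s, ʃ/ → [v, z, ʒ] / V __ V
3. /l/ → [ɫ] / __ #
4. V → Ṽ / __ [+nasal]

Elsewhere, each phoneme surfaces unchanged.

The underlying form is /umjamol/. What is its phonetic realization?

[ũmjãmoɫ]

/u/ — word-initial, before a nasal consonant — surfaces as [ũ] (rule 4).
/m/ (between /u/ and /j/): no rule targets it → [m].
/j/ stays [j].
/a/ — between /j/ and /m/, before a nasal consonant — surfaces as [ã] (rule 4).
/m/ stays [m].
/o/ (between /m/ and /l/) is in the target of rule 4 but the environment (before a nasal consonant) is not met → [o].
/l/ (word-final) occurs word-finally → [ɫ] by rule 3.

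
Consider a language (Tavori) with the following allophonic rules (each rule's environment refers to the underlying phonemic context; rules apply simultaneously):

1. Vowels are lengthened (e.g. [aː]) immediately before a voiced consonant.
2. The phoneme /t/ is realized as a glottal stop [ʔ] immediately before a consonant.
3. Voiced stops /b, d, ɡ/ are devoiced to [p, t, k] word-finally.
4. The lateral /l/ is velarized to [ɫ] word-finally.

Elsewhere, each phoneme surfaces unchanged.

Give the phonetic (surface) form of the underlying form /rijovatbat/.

[riːjoːvaʔbat]

/r/ stays [r].
/i/ meets the environment for rule 1 (before a voiced consonant) → [iː].
/j/ stays [j].
Rule 1 applies to /o/ (between /j/ and /v/: before a voiced consonant) → [oː].
/v/ (between /o/ and /a/): no rule targets it → [v].
/a/ (between /v/ and /t/) fails the environment for rule 1, so it stays [a].
/t/ (between /a/ and /b/) occurs immediately before a consonant → [ʔ] by rule 2.
/b/ (between /t/ and /a/): rule 3 targets it, but not word-finally → unchanged [b].
/a/ (between /b/ and /t/) is in the target of rule 1 but the environment (before a voiced consonant) is not met → [a].
/t/ (word-final) is in the target of rule 2 but the environment (immediately before a consonant) is not met → [t].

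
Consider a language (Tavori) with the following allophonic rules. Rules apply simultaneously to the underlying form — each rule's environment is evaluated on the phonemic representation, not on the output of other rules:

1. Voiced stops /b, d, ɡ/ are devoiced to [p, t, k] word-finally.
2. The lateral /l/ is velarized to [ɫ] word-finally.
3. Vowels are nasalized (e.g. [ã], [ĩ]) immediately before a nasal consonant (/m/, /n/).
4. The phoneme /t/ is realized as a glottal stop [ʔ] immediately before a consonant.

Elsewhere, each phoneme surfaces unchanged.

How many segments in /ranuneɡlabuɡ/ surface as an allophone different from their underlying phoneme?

3

Segments that undergo a rule: /a/ → [ã] (rule 3); /u/ → [ũ] (rule 3); /ɡ/ → [k] (rule 1).
All other segments surface unchanged.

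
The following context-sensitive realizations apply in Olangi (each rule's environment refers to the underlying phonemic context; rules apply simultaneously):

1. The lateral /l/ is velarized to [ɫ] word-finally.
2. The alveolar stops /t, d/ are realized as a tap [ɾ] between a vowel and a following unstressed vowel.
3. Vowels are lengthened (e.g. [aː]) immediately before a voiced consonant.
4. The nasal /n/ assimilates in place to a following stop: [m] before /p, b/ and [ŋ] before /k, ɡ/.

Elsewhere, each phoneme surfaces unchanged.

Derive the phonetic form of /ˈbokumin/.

/b/ stays [b].
/o/ (between /b/ and /k/) is in the target of rule 3 but the environment (before a voiced consonant) is not met → [o].
/k/ stays [k].
/u/ (between /k/ and /m/) occurs before a voiced consonant → [uː] by rule 3.
/m/ (between /u/ and /i/) is unaffected → [m].
/i/ (between /m/ and /n/) occurs before a voiced consonant → [iː] by rule 3.
/n/ (word-final) is in the target of rule 4 but the environment (before a labial or velar stop) is not met → [n].

[ˈbokuːmiːn]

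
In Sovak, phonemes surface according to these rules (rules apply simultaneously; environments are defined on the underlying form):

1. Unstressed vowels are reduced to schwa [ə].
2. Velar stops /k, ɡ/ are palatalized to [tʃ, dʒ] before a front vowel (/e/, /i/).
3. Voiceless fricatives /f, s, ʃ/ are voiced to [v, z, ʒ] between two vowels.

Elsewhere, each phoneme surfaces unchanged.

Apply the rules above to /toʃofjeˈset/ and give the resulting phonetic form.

[təʒəfjəˈzet]

/t/ — not in any rule's target class → [t].
/o/ (between /t/ and /ʃ/): in an unstressed syllable, so rule 1 applies → [ə].
/ʃ/ (between /o/ and /o/): between two vowels, so rule 3 applies → [ʒ].
/o/ (between /ʃ/ and /f/): in an unstressed syllable, so rule 1 applies → [ə].
/f/ — between /o/ and /j/; rule 3 does not apply here → [f].
/j/ (between /f/ and /e/): no rule targets it → [j].
/e/ (between /j/ and /s/) occurs in an unstressed syllable → [ə] by rule 1.
/s/ — between /e/ and /e/, between two vowels — surfaces as [z] (rule 3).
/e/ (between /s/ and /t/): rule 1 targets it, but not in an unstressed syllable → unchanged [e].
/t/ (word-final): no rule targets it → [t].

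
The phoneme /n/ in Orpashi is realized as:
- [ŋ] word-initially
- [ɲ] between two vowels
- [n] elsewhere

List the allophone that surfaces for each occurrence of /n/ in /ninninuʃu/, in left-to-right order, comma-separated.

[ŋ], [n], [n], [ɲ]

Occurrence 1 (position 1): word-initially → [ŋ].
Occurrence 2 (position 3): no conditioning environment matches → elsewhere allophone [n].
Occurrence 3 (position 4): no conditioning environment matches → elsewhere allophone [n].
Occurrence 4 (position 6): between two vowels → [ɲ].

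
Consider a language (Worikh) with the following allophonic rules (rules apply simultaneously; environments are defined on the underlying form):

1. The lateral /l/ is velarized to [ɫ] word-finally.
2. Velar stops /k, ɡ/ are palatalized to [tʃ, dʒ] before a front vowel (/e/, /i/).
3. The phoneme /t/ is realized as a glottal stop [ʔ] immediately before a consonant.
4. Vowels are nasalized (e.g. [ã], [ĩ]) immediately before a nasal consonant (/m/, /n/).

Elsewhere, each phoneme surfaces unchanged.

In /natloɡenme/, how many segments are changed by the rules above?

Segments that undergo a rule: /t/ → [ʔ] (rule 3); /ɡ/ → [dʒ] (rule 2); /e/ → [ẽ] (rule 4).
All other segments surface unchanged.

3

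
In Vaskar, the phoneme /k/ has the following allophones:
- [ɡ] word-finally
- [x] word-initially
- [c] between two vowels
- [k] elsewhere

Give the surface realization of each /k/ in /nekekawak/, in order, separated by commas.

Occurrence 1 (position 3): between two vowels → [c].
Occurrence 2 (position 5): between two vowels → [c].
Occurrence 3 (position 9): word-finally → [ɡ].

[c], [c], [ɡ]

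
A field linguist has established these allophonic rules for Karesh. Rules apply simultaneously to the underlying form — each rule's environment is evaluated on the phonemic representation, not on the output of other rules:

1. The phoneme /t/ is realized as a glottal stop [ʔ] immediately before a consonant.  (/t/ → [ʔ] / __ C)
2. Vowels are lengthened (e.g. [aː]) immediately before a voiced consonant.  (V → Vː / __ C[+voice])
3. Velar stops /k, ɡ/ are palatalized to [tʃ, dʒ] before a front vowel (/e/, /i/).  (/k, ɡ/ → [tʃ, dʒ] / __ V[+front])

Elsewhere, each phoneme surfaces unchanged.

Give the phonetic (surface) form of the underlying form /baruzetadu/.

/b/ (word-initial): no rule targets it → [b].
/a/ (between /b/ and /r/) occurs before a voiced consonant → [aː] by rule 2.
/r/ stays [r].
/u/ meets the environment for rule 2 (before a voiced consonant) → [uː].
/z/ (between /u/ and /e/): no rule targets it → [z].
/e/ (between /z/ and /t/) fails the environment for rule 2, so it stays [e].
/t/ (between /e/ and /a/) fails the environment for rule 1, so it stays [t].
/a/ meets the environment for rule 2 (before a voiced consonant) → [aː].
/d/ — not in any rule's target class → [d].
/u/ — word-final; rule 2 does not apply here → [u].

[baːruːzetaːdu]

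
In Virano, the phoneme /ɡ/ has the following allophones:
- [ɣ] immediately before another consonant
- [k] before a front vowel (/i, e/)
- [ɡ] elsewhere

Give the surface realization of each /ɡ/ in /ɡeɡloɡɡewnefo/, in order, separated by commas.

[k], [ɣ], [ɣ], [k]

Occurrence 1 (position 1): before a front vowel (/i, e/) → [k].
Occurrence 2 (position 3): immediately before another consonant → [ɣ].
Occurrence 3 (position 6): immediately before another consonant → [ɣ].
Occurrence 4 (position 7): before a front vowel (/i, e/) → [k].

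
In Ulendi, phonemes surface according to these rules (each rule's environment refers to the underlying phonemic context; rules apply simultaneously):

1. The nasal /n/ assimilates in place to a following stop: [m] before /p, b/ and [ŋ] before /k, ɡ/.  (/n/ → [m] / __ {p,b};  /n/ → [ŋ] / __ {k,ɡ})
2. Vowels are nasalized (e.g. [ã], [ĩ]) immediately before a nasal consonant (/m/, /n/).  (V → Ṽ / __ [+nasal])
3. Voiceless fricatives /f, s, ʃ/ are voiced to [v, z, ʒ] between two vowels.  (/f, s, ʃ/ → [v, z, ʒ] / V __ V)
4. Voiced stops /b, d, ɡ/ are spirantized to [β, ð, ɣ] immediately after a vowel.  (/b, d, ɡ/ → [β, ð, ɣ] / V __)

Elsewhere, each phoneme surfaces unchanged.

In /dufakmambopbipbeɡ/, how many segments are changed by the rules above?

3

Segments that undergo a rule: /f/ → [v] (rule 3); /a/ → [ã] (rule 2); /ɡ/ → [ɣ] (rule 4).
All other segments surface unchanged.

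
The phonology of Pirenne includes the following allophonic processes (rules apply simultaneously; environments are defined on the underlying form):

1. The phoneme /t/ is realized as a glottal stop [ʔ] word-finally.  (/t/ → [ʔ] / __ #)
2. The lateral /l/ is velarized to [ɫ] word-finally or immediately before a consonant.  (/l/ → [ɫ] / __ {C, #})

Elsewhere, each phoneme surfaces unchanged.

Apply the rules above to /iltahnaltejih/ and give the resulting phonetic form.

/l/ — between /i/ and /t/, word-finally or immediately before a consonant — surfaces as [ɫ] (rule 2).
/t/ — between /l/ and /a/; rule 1 does not apply here → [t].
/l/ (between /a/ and /t/): word-finally or immediately before a consonant, so rule 2 applies → [ɫ].
/t/ — between /l/ and /e/; rule 1 does not apply here → [t].

[iɫtahnaɫtejih]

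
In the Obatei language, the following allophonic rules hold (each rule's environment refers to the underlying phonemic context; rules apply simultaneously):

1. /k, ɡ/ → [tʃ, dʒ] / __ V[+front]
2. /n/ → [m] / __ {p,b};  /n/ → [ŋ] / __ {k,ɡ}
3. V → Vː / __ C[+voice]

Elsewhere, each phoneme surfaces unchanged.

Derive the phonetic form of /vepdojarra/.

[vepdoːjaːrra]

/v/ stays [v].
/e/ (between /v/ and /p/): rule 3 targets it, but not before a voiced consonant → unchanged [e].
/p/ (between /e/ and /d/): no rule targets it → [p].
/d/ — not in any rule's target class → [d].
/o/ — between /d/ and /j/, before a voiced consonant — surfaces as [oː] (rule 3).
/j/ — not in any rule's target class → [j].
/a/ meets the environment for rule 3 (before a voiced consonant) → [aː].
/r/ stays [r].
/r/ stays [r].
/a/ (word-final): rule 3 targets it, but not before a voiced consonant → unchanged [a].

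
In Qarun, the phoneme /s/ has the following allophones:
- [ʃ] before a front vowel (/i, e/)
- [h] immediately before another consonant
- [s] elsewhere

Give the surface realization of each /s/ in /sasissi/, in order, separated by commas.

[s], [ʃ], [h], [ʃ]

Occurrence 1 (position 1): no conditioning environment matches → elsewhere allophone [s].
Occurrence 2 (position 3): before a front vowel (/i, e/) → [ʃ].
Occurrence 3 (position 5): immediately before another consonant → [h].
Occurrence 4 (position 6): before a front vowel (/i, e/) → [ʃ].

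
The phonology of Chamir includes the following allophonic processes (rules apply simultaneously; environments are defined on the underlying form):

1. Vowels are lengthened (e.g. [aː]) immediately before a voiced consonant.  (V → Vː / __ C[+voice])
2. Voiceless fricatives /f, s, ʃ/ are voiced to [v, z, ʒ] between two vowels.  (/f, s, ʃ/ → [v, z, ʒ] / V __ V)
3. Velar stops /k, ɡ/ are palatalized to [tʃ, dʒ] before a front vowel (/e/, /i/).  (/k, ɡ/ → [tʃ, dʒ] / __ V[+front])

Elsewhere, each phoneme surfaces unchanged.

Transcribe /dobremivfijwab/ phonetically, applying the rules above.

[doːbreːmiːvfiːjwaːb]

/d/ stays [d].
/o/ meets the environment for rule 1 (before a voiced consonant) → [oː].
/b/ (between /o/ and /r/): no rule targets it → [b].
/r/ stays [r].
/e/ (between /r/ and /m/) occurs before a voiced consonant → [eː] by rule 1.
/m/ stays [m].
Rule 1 applies to /i/ (between /m/ and /v/: before a voiced consonant) → [iː].
/v/ (between /i/ and /f/): no rule targets it → [v].
/f/ (between /v/ and /i/) fails the environment for rule 2, so it stays [f].
/i/ — between /f/ and /j/, before a voiced consonant — surfaces as [iː] (rule 1).
/j/ (between /i/ and /w/) is unaffected → [j].
/w/ stays [w].
Rule 1 applies to /a/ (between /w/ and /b/: before a voiced consonant) → [aː].
/b/ (word-final): no rule targets it → [b].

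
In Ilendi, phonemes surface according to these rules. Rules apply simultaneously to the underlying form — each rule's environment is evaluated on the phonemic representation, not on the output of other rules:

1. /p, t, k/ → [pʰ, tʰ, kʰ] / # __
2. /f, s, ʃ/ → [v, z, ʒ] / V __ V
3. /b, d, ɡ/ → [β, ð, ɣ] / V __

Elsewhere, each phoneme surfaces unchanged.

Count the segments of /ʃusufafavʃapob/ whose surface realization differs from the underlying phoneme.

Segments that undergo a rule: /s/ → [z] (rule 2); /f/ → [v] (rule 2); /f/ → [v] (rule 2); /b/ → [β] (rule 3).
All other segments surface unchanged.

4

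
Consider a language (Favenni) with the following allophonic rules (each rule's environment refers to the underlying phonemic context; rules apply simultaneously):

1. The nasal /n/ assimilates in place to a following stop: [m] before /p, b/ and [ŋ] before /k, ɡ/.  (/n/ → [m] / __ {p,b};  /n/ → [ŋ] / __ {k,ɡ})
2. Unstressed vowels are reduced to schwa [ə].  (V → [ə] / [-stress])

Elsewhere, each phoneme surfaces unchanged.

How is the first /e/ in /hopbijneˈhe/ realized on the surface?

/e/ — between /n/ and /h/, in an unstressed syllable — surfaces as [ə] (rule 2).

[ə]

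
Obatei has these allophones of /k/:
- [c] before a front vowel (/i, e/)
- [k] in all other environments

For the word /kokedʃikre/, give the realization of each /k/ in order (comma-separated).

[k], [c], [k]

Occurrence 1 (position 1): no conditioning environment matches → elsewhere allophone [k].
Occurrence 2 (position 3): before a front vowel → [c].
Occurrence 3 (position 8): no conditioning environment matches → elsewhere allophone [k].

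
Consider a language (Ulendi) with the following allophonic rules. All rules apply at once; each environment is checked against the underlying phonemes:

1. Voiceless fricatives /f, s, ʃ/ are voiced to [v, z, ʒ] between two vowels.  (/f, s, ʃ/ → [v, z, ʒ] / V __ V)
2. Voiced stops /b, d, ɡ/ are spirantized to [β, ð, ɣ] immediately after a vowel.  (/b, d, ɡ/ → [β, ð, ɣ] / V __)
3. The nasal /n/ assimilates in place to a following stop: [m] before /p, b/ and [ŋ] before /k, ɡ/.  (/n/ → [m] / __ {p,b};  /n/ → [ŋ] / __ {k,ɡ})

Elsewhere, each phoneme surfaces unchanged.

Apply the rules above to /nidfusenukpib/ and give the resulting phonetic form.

/n/ — word-initial; rule 3 does not apply here → [n].
/i/ (between /n/ and /d/) is unaffected → [i].
Rule 2 applies to /d/ (between /i/ and /f/: immediately after a vowel) → [ð].
/f/ (between /d/ and /u/) is in the target of rule 1 but the environment (between two vowels) is not met → [f].
/u/ (between /f/ and /s/): no rule targets it → [u].
/s/ (between /u/ and /e/): between two vowels, so rule 1 applies → [z].
/e/ (between /s/ and /n/): no rule targets it → [e].
/n/ — between /e/ and /u/; rule 3 does not apply here → [n].
/u/ (between /n/ and /k/): no rule targets it → [u].
/k/ stays [k].
/p/ (between /k/ and /i/) is unaffected → [p].
/i/ (between /p/ and /b/): no rule targets it → [i].
/b/ meets the environment for rule 2 (immediately after a vowel) → [β].

[niðfuzenukpiβ]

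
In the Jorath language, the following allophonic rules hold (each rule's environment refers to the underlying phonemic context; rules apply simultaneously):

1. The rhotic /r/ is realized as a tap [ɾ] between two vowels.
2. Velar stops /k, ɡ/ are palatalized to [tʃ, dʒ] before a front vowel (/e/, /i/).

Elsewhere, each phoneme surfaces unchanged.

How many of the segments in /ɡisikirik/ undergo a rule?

Segments that undergo a rule: /ɡ/ → [dʒ] (rule 2); /k/ → [tʃ] (rule 2); /r/ → [ɾ] (rule 1).
All other segments surface unchanged.

3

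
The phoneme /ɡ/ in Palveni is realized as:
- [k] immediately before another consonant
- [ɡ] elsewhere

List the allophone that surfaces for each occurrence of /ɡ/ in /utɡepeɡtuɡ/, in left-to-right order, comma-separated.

[ɡ], [k], [ɡ]

Occurrence 1 (position 3): no conditioning environment matches → elsewhere allophone [ɡ].
Occurrence 2 (position 7): immediately before another consonant → [k].
Occurrence 3 (position 10): no conditioning environment matches → elsewhere allophone [ɡ].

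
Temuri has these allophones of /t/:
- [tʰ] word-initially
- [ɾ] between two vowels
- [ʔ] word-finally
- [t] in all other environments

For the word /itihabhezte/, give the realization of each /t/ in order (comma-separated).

[ɾ], [t]

Occurrence 1 (position 2): between two vowels → [ɾ].
Occurrence 2 (position 10): no conditioning environment matches → elsewhere allophone [t].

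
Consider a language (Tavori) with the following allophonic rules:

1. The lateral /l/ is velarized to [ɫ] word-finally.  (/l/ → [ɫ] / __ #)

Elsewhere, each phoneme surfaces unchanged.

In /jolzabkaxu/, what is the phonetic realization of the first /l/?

[l]

/l/ (between /o/ and /z/) is in the target of rule 1 but the environment (word-finally) is not met → [l].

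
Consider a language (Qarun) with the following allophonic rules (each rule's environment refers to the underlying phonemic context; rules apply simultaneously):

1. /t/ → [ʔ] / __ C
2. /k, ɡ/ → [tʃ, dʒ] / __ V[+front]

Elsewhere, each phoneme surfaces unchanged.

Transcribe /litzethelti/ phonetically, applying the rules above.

/t/ meets the environment for rule 1 (immediately before a consonant) → [ʔ].
/t/ — between /e/ and /h/, immediately before a consonant — surfaces as [ʔ] (rule 1).
/t/ (between /l/ and /i/): rule 1 targets it, but not immediately before a consonant → unchanged [t].

[liʔzeʔhelti]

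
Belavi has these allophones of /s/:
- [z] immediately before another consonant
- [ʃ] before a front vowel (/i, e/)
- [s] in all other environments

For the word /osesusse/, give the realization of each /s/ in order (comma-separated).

[ʃ], [s], [z], [ʃ]

Occurrence 1 (position 2): before a front vowel (/i, e/) → [ʃ].
Occurrence 2 (position 4): no conditioning environment matches → elsewhere allophone [s].
Occurrence 3 (position 6): immediately before another consonant → [z].
Occurrence 4 (position 7): before a front vowel (/i, e/) → [ʃ].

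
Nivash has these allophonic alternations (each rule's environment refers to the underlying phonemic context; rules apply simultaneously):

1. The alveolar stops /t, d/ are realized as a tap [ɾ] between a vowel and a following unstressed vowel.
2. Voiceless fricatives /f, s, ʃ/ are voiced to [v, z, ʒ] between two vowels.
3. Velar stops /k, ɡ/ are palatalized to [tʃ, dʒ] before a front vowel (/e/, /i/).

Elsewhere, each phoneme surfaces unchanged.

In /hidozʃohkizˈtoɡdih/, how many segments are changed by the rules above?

Segments that undergo a rule: /d/ → [ɾ] (rule 1); /k/ → [tʃ] (rule 3).
All other segments surface unchanged.

2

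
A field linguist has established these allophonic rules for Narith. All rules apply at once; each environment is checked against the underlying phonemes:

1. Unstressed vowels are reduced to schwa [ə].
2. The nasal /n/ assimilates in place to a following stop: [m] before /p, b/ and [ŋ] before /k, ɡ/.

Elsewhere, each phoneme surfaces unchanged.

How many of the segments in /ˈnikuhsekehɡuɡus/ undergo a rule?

Segments that undergo a rule: /u/ → [ə] (rule 1); /e/ → [ə] (rule 1); /e/ → [ə] (rule 1); /u/ → [ə] (rule 1); /u/ → [ə] (rule 1).
All other segments surface unchanged.

5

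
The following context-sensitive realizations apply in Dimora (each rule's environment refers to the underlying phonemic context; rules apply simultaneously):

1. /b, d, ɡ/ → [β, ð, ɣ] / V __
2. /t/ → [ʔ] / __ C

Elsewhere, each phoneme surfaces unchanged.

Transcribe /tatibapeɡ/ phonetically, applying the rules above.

/t/ (word-initial) fails the environment for rule 2, so it stays [t].
/a/ stays [a].
/t/ (between /a/ and /i/) fails the environment for rule 2, so it stays [t].
/i/ stays [i].
/b/ (between /i/ and /a/): immediately after a vowel, so rule 1 applies → [β].
/a/ (between /b/ and /p/): no rule targets it → [a].
/p/ stays [p].
/e/ stays [e].
/ɡ/ meets the environment for rule 1 (immediately after a vowel) → [ɣ].

[tatiβapeɣ]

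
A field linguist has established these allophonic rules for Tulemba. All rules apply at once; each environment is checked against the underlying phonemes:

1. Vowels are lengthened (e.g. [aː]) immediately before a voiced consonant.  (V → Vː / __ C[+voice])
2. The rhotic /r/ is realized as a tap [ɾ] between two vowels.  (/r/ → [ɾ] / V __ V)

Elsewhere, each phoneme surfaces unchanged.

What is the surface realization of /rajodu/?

[raːjoːdu]

/r/ — word-initial; rule 2 does not apply here → [r].
/a/ (between /r/ and /j/): before a voiced consonant, so rule 1 applies → [aː].
/j/ — not in any rule's target class → [j].
/o/ (between /j/ and /d/): before a voiced consonant, so rule 1 applies → [oː].
/d/ (between /o/ and /u/) is unaffected → [d].
/u/ (word-final): rule 1 targets it, but not before a voiced consonant → unchanged [u].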